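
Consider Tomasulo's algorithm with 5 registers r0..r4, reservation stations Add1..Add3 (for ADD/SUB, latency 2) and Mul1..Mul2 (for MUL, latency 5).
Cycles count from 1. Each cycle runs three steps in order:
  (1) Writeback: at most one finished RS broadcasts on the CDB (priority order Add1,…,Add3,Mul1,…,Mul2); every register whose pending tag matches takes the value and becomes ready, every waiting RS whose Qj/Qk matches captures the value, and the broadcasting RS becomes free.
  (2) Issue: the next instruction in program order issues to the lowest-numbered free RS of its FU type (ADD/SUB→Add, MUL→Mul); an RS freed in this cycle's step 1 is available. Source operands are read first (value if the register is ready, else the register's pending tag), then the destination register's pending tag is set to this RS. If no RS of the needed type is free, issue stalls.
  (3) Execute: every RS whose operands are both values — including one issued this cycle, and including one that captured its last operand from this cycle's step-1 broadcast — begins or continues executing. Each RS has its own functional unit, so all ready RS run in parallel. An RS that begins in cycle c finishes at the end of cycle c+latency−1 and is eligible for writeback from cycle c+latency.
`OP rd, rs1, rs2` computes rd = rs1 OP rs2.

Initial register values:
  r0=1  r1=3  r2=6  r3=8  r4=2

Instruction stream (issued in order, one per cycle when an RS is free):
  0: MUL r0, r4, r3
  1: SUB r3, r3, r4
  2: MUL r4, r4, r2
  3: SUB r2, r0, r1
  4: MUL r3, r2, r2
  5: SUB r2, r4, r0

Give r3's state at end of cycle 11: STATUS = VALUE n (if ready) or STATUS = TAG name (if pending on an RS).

c1: issue MUL r0<-Mul1 | r0:Mul1,r1:3,r2:6,r3:8,r4:2
c2: issue SUB r3<-Add1 | r0:Mul1,r1:3,r2:6,r3:Add1,r4:2
c3: issue MUL r4<-Mul2 | r0:Mul1,r1:3,r2:6,r3:Add1,r4:Mul2
c4: CDB Add1=6; issue SUB r2<-Add1 | r0:Mul1,r1:3,r2:Add1,r3:6,r4:Mul2
c5: stall | r0:Mul1,r1:3,r2:Add1,r3:6,r4:Mul2
c6: CDB Mul1=16; issue MUL r3<-Mul1 | r0:16,r1:3,r2:Add1,r3:Mul1,r4:Mul2
c7: issue SUB r2<-Add2 | r0:16,r1:3,r2:Add2,r3:Mul1,r4:Mul2
c8: CDB Add1=13 | r0:16,r1:3,r2:Add2,r3:Mul1,r4:Mul2
c9: CDB Mul2=12 | r0:16,r1:3,r2:Add2,r3:Mul1,r4:12
c10: - | r0:16,r1:3,r2:Add2,r3:Mul1,r4:12
c11: CDB Add2=-4 | r0:16,r1:3,r2:-4,r3:Mul1,r4:12

STATUS = TAG Mul1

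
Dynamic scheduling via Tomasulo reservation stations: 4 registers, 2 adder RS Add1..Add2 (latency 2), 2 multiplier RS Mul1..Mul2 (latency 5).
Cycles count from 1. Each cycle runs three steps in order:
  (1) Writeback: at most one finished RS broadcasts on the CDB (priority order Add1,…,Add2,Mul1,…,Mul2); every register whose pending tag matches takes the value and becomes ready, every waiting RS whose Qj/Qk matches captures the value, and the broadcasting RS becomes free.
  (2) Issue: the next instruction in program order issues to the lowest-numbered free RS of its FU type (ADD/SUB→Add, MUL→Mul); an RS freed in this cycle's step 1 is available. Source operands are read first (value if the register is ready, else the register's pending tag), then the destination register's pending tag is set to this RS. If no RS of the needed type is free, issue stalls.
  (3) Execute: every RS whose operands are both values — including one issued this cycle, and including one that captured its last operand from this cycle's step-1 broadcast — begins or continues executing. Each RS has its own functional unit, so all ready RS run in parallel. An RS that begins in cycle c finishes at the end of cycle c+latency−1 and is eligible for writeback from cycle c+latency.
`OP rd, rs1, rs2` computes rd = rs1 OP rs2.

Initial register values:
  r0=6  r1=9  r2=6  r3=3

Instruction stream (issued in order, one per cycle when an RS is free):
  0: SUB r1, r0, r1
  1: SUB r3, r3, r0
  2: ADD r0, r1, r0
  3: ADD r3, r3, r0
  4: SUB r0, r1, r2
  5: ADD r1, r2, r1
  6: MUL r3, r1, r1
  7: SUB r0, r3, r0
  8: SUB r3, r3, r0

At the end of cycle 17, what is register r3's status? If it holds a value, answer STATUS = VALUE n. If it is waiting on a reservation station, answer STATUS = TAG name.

c1: issue SUB r1<-Add1 | r0:6,r1:Add1,r2:6,r3:3
c2: issue SUB r3<-Add2 | r0:6,r1:Add1,r2:6,r3:Add2
c3: CDB Add1=-3; issue ADD r0<-Add1 | r0:Add1,r1:-3,r2:6,r3:Add2
c4: CDB Add2=-3; issue ADD r3<-Add2 | r0:Add1,r1:-3,r2:6,r3:Add2
c5: CDB Add1=3; issue SUB r0<-Add1 | r0:Add1,r1:-3,r2:6,r3:Add2
c6: stall | r0:Add1,r1:-3,r2:6,r3:Add2
c7: CDB Add1=-9; issue ADD r1<-Add1 | r0:-9,r1:Add1,r2:6,r3:Add2
c8: CDB Add2=0; issue MUL r3<-Mul1 | r0:-9,r1:Add1,r2:6,r3:Mul1
c9: CDB Add1=3; issue SUB r0<-Add1 | r0:Add1,r1:3,r2:6,r3:Mul1
c10: issue SUB r3<-Add2 | r0:Add1,r1:3,r2:6,r3:Add2
c11: - | r0:Add1,r1:3,r2:6,r3:Add2
c12: - | r0:Add1,r1:3,r2:6,r3:Add2
c13: - | r0:Add1,r1:3,r2:6,r3:Add2
c14: CDB Mul1=9 | r0:Add1,r1:3,r2:6,r3:Add2
c15: - | r0:Add1,r1:3,r2:6,r3:Add2
c16: CDB Add1=18 | r0:18,r1:3,r2:6,r3:Add2
c17: - | r0:18,r1:3,r2:6,r3:Add2

STATUS = TAG Add2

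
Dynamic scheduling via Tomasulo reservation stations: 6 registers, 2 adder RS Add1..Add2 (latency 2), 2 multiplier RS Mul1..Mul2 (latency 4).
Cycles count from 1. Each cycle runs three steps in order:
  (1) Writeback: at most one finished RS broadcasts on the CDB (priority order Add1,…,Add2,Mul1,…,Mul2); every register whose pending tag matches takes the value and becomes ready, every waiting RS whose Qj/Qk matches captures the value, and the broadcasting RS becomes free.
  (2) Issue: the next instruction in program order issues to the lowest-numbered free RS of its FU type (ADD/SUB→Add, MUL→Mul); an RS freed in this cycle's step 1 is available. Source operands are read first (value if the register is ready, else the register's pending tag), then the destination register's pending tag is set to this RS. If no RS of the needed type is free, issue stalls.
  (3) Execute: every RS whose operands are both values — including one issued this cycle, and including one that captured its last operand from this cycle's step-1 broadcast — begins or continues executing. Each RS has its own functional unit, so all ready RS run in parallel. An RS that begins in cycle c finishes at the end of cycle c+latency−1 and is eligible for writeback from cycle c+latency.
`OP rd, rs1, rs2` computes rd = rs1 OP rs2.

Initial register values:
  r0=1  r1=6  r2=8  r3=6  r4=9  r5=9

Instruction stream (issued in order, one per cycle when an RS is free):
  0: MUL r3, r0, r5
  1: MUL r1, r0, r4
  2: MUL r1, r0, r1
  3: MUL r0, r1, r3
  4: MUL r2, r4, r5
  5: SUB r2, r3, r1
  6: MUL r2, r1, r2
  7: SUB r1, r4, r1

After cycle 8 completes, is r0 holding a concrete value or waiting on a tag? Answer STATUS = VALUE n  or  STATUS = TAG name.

cycle 1: issue MUL r3<-Mul1 // r0:1,r1:6,r2:8,r3:Mul1,r4:9,r5:9
cycle 2: issue MUL r1<-Mul2 // r0:1,r1:Mul2,r2:8,r3:Mul1,r4:9,r5:9
cycle 3: stall // r0:1,r1:Mul2,r2:8,r3:Mul1,r4:9,r5:9
cycle 4: stall // r0:1,r1:Mul2,r2:8,r3:Mul1,r4:9,r5:9
cycle 5: CDB Mul1=9; issue MUL r1<-Mul1 // r0:1,r1:Mul1,r2:8,r3:9,r4:9,r5:9
cycle 6: CDB Mul2=9; issue MUL r0<-Mul2 // r0:Mul2,r1:Mul1,r2:8,r3:9,r4:9,r5:9
cycle 7: stall // r0:Mul2,r1:Mul1,r2:8,r3:9,r4:9,r5:9
cycle 8: stall // r0:Mul2,r1:Mul1,r2:8,r3:9,r4:9,r5:9

STATUS = TAG Mul2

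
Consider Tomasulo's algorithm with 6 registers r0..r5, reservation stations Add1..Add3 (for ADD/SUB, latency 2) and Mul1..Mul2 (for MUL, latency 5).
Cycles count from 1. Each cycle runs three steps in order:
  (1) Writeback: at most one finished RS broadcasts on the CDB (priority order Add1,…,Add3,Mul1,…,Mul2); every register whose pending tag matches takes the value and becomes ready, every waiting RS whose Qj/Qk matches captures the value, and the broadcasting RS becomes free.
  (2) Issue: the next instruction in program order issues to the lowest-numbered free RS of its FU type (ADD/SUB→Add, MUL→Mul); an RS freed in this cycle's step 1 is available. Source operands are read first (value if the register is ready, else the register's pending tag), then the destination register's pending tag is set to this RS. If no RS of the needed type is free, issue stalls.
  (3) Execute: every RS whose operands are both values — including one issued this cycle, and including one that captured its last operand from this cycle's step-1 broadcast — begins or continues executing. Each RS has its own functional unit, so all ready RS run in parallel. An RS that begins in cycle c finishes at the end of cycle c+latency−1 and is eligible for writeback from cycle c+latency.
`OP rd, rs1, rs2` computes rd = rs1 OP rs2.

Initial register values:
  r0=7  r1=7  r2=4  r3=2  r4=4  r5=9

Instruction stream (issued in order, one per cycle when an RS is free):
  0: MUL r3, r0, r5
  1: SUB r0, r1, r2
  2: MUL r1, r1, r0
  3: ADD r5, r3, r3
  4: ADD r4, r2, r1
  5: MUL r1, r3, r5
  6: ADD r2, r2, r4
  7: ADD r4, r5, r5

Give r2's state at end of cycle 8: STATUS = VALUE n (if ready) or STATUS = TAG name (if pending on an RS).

cycle 1: issue MUL r3<-Mul1 // r0:7,r1:7,r2:4,r3:Mul1,r4:4,r5:9
cycle 2: issue SUB r0<-Add1 // r0:Add1,r1:7,r2:4,r3:Mul1,r4:4,r5:9
cycle 3: issue MUL r1<-Mul2 // r0:Add1,r1:Mul2,r2:4,r3:Mul1,r4:4,r5:9
cycle 4: CDB Add1=3; issue ADD r5<-Add1 // r0:3,r1:Mul2,r2:4,r3:Mul1,r4:4,r5:Add1
cycle 5: issue ADD r4<-Add2 // r0:3,r1:Mul2,r2:4,r3:Mul1,r4:Add2,r5:Add1
cycle 6: CDB Mul1=63; issue MUL r1<-Mul1 // r0:3,r1:Mul1,r2:4,r3:63,r4:Add2,r5:Add1
cycle 7: issue ADD r2<-Add3 // r0:3,r1:Mul1,r2:Add3,r3:63,r4:Add2,r5:Add1
cycle 8: CDB Add1=126; issue ADD r4<-Add1 // r0:3,r1:Mul1,r2:Add3,r3:63,r4:Add1,r5:126

STATUS = TAG Add3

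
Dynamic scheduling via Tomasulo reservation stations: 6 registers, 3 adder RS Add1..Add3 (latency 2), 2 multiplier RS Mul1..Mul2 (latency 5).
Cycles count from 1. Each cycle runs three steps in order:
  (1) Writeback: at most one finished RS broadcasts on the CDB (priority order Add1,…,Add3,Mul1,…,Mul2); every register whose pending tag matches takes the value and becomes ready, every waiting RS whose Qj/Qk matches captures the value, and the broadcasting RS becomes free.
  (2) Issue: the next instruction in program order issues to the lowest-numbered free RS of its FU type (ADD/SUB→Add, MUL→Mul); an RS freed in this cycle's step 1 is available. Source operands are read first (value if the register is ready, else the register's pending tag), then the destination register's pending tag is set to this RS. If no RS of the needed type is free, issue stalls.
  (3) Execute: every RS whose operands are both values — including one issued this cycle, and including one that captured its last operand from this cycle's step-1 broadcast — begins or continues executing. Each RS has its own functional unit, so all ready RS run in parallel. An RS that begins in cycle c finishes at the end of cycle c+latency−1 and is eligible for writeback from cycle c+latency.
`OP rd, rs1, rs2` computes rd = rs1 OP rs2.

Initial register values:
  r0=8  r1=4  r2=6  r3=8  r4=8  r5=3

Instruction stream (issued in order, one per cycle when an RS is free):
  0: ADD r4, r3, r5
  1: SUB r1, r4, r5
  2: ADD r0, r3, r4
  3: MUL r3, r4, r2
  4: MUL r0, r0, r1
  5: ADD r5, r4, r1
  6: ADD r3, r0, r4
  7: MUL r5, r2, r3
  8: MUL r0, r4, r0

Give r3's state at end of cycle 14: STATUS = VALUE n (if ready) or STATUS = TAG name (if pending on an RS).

cycle 1: issue ADD r4<-Add1 // r0:8,r1:4,r2:6,r3:8,r4:Add1,r5:3
cycle 2: issue SUB r1<-Add2 // r0:8,r1:Add2,r2:6,r3:8,r4:Add1,r5:3
cycle 3: CDB Add1=11; issue ADD r0<-Add1 // r0:Add1,r1:Add2,r2:6,r3:8,r4:11,r5:3
cycle 4: issue MUL r3<-Mul1 // r0:Add1,r1:Add2,r2:6,r3:Mul1,r4:11,r5:3
cycle 5: CDB Add1=19; issue MUL r0<-Mul2 // r0:Mul2,r1:Add2,r2:6,r3:Mul1,r4:11,r5:3
cycle 6: CDB Add2=8; issue ADD r5<-Add1 // r0:Mul2,r1:8,r2:6,r3:Mul1,r4:11,r5:Add1
cycle 7: issue ADD r3<-Add2 // r0:Mul2,r1:8,r2:6,r3:Add2,r4:11,r5:Add1
cycle 8: CDB Add1=19; stall // r0:Mul2,r1:8,r2:6,r3:Add2,r4:11,r5:19
cycle 9: CDB Mul1=66; issue MUL r5<-Mul1 // r0:Mul2,r1:8,r2:6,r3:Add2,r4:11,r5:Mul1
cycle 10: stall // r0:Mul2,r1:8,r2:6,r3:Add2,r4:11,r5:Mul1
cycle 11: CDB Mul2=152; issue MUL r0<-Mul2 // r0:Mul2,r1:8,r2:6,r3:Add2,r4:11,r5:Mul1
cycle 12: - // r0:Mul2,r1:8,r2:6,r3:Add2,r4:11,r5:Mul1
cycle 13: CDB Add2=163 // r0:Mul2,r1:8,r2:6,r3:163,r4:11,r5:Mul1
cycle 14: - // r0:Mul2,r1:8,r2:6,r3:163,r4:11,r5:Mul1

STATUS = VALUE 163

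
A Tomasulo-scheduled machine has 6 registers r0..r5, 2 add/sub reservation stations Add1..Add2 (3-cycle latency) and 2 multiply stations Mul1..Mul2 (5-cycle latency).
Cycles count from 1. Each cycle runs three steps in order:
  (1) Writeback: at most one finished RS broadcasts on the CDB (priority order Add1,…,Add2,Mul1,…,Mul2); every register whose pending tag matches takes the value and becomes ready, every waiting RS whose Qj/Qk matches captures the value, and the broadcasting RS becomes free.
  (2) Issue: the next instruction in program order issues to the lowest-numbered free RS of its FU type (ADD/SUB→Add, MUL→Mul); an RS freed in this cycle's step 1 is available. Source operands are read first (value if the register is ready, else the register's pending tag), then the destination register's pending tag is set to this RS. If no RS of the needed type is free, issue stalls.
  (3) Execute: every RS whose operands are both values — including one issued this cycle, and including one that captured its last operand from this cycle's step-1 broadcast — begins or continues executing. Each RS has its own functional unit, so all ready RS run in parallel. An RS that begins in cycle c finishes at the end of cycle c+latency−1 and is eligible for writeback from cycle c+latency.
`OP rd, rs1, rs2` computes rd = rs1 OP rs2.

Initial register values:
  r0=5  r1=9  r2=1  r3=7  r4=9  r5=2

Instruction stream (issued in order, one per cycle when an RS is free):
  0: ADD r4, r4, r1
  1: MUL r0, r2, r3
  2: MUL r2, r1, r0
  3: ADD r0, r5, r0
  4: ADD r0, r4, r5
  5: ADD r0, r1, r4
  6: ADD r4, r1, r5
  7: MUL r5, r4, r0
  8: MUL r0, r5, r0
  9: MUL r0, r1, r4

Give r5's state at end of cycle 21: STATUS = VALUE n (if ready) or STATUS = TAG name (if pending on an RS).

cycle 1: issue ADD r4<-Add1 // r0:5,r1:9,r2:1,r3:7,r4:Add1,r5:2
cycle 2: issue MUL r0<-Mul1 // r0:Mul1,r1:9,r2:1,r3:7,r4:Add1,r5:2
cycle 3: issue MUL r2<-Mul2 // r0:Mul1,r1:9,r2:Mul2,r3:7,r4:Add1,r5:2
cycle 4: CDB Add1=18; issue ADD r0<-Add1 // r0:Add1,r1:9,r2:Mul2,r3:7,r4:18,r5:2
cycle 5: issue ADD r0<-Add2 // r0:Add2,r1:9,r2:Mul2,r3:7,r4:18,r5:2
cycle 6: stall // r0:Add2,r1:9,r2:Mul2,r3:7,r4:18,r5:2
cycle 7: CDB Mul1=7; stall // r0:Add2,r1:9,r2:Mul2,r3:7,r4:18,r5:2
cycle 8: CDB Add2=20; issue ADD r0<-Add2 // r0:Add2,r1:9,r2:Mul2,r3:7,r4:18,r5:2
cycle 9: stall // r0:Add2,r1:9,r2:Mul2,r3:7,r4:18,r5:2
cycle 10: CDB Add1=9; issue ADD r4<-Add1 // r0:Add2,r1:9,r2:Mul2,r3:7,r4:Add1,r5:2
cycle 11: CDB Add2=27; issue MUL r5<-Mul1 // r0:27,r1:9,r2:Mul2,r3:7,r4:Add1,r5:Mul1
cycle 12: CDB Mul2=63; issue MUL r0<-Mul2 // r0:Mul2,r1:9,r2:63,r3:7,r4:Add1,r5:Mul1
cycle 13: CDB Add1=11; stall // r0:Mul2,r1:9,r2:63,r3:7,r4:11,r5:Mul1
cycle 14: stall // r0:Mul2,r1:9,r2:63,r3:7,r4:11,r5:Mul1
cycle 15: stall // r0:Mul2,r1:9,r2:63,r3:7,r4:11,r5:Mul1
cycle 16: stall // r0:Mul2,r1:9,r2:63,r3:7,r4:11,r5:Mul1
cycle 17: stall // r0:Mul2,r1:9,r2:63,r3:7,r4:11,r5:Mul1
cycle 18: CDB Mul1=297; issue MUL r0<-Mul1 // r0:Mul1,r1:9,r2:63,r3:7,r4:11,r5:297
cycle 19: - // r0:Mul1,r1:9,r2:63,r3:7,r4:11,r5:297
cycle 20: - // r0:Mul1,r1:9,r2:63,r3:7,r4:11,r5:297
cycle 21: - // r0:Mul1,r1:9,r2:63,r3:7,r4:11,r5:297

STATUS = VALUE 297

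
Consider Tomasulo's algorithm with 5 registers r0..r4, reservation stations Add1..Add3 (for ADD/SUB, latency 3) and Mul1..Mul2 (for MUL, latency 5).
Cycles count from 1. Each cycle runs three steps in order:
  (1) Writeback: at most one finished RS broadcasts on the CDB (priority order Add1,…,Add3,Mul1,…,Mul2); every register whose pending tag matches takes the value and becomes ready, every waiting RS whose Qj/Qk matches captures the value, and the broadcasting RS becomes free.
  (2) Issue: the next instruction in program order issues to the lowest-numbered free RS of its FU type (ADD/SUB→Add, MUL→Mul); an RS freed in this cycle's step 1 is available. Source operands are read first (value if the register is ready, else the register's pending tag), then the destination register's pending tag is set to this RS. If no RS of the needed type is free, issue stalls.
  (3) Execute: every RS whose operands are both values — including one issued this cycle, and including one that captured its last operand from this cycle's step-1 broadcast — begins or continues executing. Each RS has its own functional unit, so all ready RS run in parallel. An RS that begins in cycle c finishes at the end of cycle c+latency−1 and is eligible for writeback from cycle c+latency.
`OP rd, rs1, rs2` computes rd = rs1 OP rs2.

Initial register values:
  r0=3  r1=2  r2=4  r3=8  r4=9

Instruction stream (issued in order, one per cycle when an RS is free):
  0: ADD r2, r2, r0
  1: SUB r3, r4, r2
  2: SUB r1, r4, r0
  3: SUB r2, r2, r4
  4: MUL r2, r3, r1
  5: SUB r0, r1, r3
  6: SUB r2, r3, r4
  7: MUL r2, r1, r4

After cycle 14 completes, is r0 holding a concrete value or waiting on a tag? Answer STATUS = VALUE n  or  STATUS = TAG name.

STATUS = VALUE 4

  c1: issue ADD r2<-Add1  regs: r0:3,r1:2,r2:Add1,r3:8,r4:9
  c2: issue SUB r3<-Add2  regs: r0:3,r1:2,r2:Add1,r3:Add2,r4:9
  c3: issue SUB r1<-Add3  regs: r0:3,r1:Add3,r2:Add1,r3:Add2,r4:9
  c4: CDB Add1=7; issue SUB r2<-Add1  regs: r0:3,r1:Add3,r2:Add1,r3:Add2,r4:9
  c5: issue MUL r2<-Mul1  regs: r0:3,r1:Add3,r2:Mul1,r3:Add2,r4:9
  c6: CDB Add3=6; issue SUB r0<-Add3  regs: r0:Add3,r1:6,r2:Mul1,r3:Add2,r4:9
  c7: CDB Add1=-2; issue SUB r2<-Add1  regs: r0:Add3,r1:6,r2:Add1,r3:Add2,r4:9
  c8: CDB Add2=2; issue MUL r2<-Mul2  regs: r0:Add3,r1:6,r2:Mul2,r3:2,r4:9
  c9: -  regs: r0:Add3,r1:6,r2:Mul2,r3:2,r4:9
  c10: -  regs: r0:Add3,r1:6,r2:Mul2,r3:2,r4:9
  c11: CDB Add1=-7  regs: r0:Add3,r1:6,r2:Mul2,r3:2,r4:9
  c12: CDB Add3=4  regs: r0:4,r1:6,r2:Mul2,r3:2,r4:9
  c13: CDB Mul1=12  regs: r0:4,r1:6,r2:Mul2,r3:2,r4:9
  c14: CDB Mul2=54  regs: r0:4,r1:6,r2:54,r3:2,r4:9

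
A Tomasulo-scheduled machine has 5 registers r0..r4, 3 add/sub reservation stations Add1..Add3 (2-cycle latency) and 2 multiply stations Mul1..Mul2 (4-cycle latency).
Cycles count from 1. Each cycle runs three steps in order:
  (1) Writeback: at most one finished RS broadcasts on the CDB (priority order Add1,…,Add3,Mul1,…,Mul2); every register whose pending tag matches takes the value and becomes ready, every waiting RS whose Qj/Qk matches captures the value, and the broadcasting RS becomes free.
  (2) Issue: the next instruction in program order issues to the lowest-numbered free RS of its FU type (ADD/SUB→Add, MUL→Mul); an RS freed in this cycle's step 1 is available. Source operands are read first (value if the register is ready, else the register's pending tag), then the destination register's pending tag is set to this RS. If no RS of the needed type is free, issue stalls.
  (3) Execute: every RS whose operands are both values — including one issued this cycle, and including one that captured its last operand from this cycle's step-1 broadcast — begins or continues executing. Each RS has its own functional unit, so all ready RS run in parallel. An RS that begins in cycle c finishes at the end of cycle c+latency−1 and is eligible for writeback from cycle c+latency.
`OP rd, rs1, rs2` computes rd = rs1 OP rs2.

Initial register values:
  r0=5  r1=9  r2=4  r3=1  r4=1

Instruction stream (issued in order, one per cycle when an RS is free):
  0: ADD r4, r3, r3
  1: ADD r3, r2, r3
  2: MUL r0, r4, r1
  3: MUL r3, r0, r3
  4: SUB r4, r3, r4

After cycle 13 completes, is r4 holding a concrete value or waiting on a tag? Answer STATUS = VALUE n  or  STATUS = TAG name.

STATUS = VALUE 88

cycle 1: issue ADD r4<-Add1 // r0:5,r1:9,r2:4,r3:1,r4:Add1
cycle 2: issue ADD r3<-Add2 // r0:5,r1:9,r2:4,r3:Add2,r4:Add1
cycle 3: CDB Add1=2; issue MUL r0<-Mul1 // r0:Mul1,r1:9,r2:4,r3:Add2,r4:2
cycle 4: CDB Add2=5; issue MUL r3<-Mul2 // r0:Mul1,r1:9,r2:4,r3:Mul2,r4:2
cycle 5: issue SUB r4<-Add1 // r0:Mul1,r1:9,r2:4,r3:Mul2,r4:Add1
cycle 6: - // r0:Mul1,r1:9,r2:4,r3:Mul2,r4:Add1
cycle 7: CDB Mul1=18 // r0:18,r1:9,r2:4,r3:Mul2,r4:Add1
cycle 8: - // r0:18,r1:9,r2:4,r3:Mul2,r4:Add1
cycle 9: - // r0:18,r1:9,r2:4,r3:Mul2,r4:Add1
cycle 10: - // r0:18,r1:9,r2:4,r3:Mul2,r4:Add1
cycle 11: CDB Mul2=90 // r0:18,r1:9,r2:4,r3:90,r4:Add1
cycle 12: - // r0:18,r1:9,r2:4,r3:90,r4:Add1
cycle 13: CDB Add1=88 // r0:18,r1:9,r2:4,r3:90,r4:88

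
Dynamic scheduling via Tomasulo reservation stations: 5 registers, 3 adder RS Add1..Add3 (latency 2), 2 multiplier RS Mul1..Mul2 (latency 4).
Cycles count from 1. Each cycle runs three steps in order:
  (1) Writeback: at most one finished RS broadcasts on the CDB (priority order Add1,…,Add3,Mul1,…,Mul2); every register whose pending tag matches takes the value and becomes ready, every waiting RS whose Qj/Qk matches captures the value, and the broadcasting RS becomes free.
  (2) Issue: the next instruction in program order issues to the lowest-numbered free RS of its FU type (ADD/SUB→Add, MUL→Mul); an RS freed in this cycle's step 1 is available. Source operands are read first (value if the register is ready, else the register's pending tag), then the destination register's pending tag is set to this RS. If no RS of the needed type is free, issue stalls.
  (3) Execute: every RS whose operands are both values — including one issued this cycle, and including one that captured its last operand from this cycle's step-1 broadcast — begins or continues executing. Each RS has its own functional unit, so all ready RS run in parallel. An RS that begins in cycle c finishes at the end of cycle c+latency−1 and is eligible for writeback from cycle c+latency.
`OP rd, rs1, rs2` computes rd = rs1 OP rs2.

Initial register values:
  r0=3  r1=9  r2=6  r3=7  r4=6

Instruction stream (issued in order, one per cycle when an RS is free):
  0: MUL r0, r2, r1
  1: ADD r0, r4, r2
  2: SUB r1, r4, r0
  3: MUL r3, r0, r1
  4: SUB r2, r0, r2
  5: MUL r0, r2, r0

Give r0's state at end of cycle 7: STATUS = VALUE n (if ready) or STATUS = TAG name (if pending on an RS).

STATUS = TAG Mul1

cycle 1: issue MUL r0<-Mul1 // r0:Mul1,r1:9,r2:6,r3:7,r4:6
cycle 2: issue ADD r0<-Add1 // r0:Add1,r1:9,r2:6,r3:7,r4:6
cycle 3: issue SUB r1<-Add2 // r0:Add1,r1:Add2,r2:6,r3:7,r4:6
cycle 4: CDB Add1=12; issue MUL r3<-Mul2 // r0:12,r1:Add2,r2:6,r3:Mul2,r4:6
cycle 5: CDB Mul1=54; issue SUB r2<-Add1 // r0:12,r1:Add2,r2:Add1,r3:Mul2,r4:6
cycle 6: CDB Add2=-6; issue MUL r0<-Mul1 // r0:Mul1,r1:-6,r2:Add1,r3:Mul2,r4:6
cycle 7: CDB Add1=6 // r0:Mul1,r1:-6,r2:6,r3:Mul2,r4:6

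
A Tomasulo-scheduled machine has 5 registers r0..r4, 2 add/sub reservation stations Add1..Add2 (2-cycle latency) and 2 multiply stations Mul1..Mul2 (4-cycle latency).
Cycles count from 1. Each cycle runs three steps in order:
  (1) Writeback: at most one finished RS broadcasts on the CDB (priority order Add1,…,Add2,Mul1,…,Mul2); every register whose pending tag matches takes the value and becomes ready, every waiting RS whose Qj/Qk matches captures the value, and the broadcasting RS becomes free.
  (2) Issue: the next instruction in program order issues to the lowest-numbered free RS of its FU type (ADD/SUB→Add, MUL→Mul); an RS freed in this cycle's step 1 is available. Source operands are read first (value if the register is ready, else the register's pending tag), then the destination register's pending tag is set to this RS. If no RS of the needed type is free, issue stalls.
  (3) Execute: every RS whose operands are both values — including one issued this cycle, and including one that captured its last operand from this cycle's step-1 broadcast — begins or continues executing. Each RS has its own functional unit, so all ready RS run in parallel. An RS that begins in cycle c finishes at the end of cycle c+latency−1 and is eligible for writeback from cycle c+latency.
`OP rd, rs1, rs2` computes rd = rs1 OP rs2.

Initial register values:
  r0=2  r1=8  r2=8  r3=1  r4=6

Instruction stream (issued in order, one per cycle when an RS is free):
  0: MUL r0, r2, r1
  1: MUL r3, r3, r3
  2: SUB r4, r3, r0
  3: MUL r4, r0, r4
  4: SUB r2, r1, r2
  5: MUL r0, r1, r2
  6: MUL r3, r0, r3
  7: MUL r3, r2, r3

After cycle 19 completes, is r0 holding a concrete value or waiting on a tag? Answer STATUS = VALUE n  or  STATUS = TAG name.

STATUS = VALUE 0

cycle 1: issue MUL r0<-Mul1 // r0:Mul1,r1:8,r2:8,r3:1,r4:6
cycle 2: issue MUL r3<-Mul2 // r0:Mul1,r1:8,r2:8,r3:Mul2,r4:6
cycle 3: issue SUB r4<-Add1 // r0:Mul1,r1:8,r2:8,r3:Mul2,r4:Add1
cycle 4: stall // r0:Mul1,r1:8,r2:8,r3:Mul2,r4:Add1
cycle 5: CDB Mul1=64; issue MUL r4<-Mul1 // r0:64,r1:8,r2:8,r3:Mul2,r4:Mul1
cycle 6: CDB Mul2=1; issue SUB r2<-Add2 // r0:64,r1:8,r2:Add2,r3:1,r4:Mul1
cycle 7: issue MUL r0<-Mul2 // r0:Mul2,r1:8,r2:Add2,r3:1,r4:Mul1
cycle 8: CDB Add1=-63; stall // r0:Mul2,r1:8,r2:Add2,r3:1,r4:Mul1
cycle 9: CDB Add2=0; stall // r0:Mul2,r1:8,r2:0,r3:1,r4:Mul1
cycle 10: stall // r0:Mul2,r1:8,r2:0,r3:1,r4:Mul1
cycle 11: stall // r0:Mul2,r1:8,r2:0,r3:1,r4:Mul1
cycle 12: CDB Mul1=-4032; issue MUL r3<-Mul1 // r0:Mul2,r1:8,r2:0,r3:Mul1,r4:-4032
cycle 13: CDB Mul2=0; issue MUL r3<-Mul2 // r0:0,r1:8,r2:0,r3:Mul2,r4:-4032
cycle 14: - // r0:0,r1:8,r2:0,r3:Mul2,r4:-4032
cycle 15: - // r0:0,r1:8,r2:0,r3:Mul2,r4:-4032
cycle 16: - // r0:0,r1:8,r2:0,r3:Mul2,r4:-4032
cycle 17: CDB Mul1=0 // r0:0,r1:8,r2:0,r3:Mul2,r4:-4032
cycle 18: - // r0:0,r1:8,r2:0,r3:Mul2,r4:-4032
cycle 19: - // r0:0,r1:8,r2:0,r3:Mul2,r4:-4032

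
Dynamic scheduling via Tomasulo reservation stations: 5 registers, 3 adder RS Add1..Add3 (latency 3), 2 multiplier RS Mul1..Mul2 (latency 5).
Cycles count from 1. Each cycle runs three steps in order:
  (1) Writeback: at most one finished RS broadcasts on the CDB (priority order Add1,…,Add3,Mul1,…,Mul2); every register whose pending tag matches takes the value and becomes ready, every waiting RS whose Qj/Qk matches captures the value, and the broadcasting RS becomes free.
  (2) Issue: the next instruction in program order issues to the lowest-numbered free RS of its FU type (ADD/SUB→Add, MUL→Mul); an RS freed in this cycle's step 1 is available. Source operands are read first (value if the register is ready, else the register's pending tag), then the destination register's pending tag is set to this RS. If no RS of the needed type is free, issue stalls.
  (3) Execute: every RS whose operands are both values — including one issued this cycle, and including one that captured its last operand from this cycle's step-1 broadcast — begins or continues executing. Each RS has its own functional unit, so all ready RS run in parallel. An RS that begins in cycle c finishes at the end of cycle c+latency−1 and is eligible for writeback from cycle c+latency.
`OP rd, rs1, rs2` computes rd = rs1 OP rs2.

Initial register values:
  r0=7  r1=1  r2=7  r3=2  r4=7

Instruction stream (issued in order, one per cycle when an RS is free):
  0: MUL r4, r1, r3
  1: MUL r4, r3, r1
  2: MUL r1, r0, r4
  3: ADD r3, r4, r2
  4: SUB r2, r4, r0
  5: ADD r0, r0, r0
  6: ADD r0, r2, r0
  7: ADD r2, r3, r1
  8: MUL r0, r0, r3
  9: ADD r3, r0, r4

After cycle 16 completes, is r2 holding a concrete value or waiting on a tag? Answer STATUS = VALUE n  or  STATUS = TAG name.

STATUS = VALUE 23

cycle 1: issue MUL r4<-Mul1 // r0:7,r1:1,r2:7,r3:2,r4:Mul1
cycle 2: issue MUL r4<-Mul2 // r0:7,r1:1,r2:7,r3:2,r4:Mul2
cycle 3: stall // r0:7,r1:1,r2:7,r3:2,r4:Mul2
cycle 4: stall // r0:7,r1:1,r2:7,r3:2,r4:Mul2
cycle 5: stall // r0:7,r1:1,r2:7,r3:2,r4:Mul2
cycle 6: CDB Mul1=2; issue MUL r1<-Mul1 // r0:7,r1:Mul1,r2:7,r3:2,r4:Mul2
cycle 7: CDB Mul2=2; issue ADD r3<-Add1 // r0:7,r1:Mul1,r2:7,r3:Add1,r4:2
cycle 8: issue SUB r2<-Add2 // r0:7,r1:Mul1,r2:Add2,r3:Add1,r4:2
cycle 9: issue ADD r0<-Add3 // r0:Add3,r1:Mul1,r2:Add2,r3:Add1,r4:2
cycle 10: CDB Add1=9; issue ADD r0<-Add1 // r0:Add1,r1:Mul1,r2:Add2,r3:9,r4:2
cycle 11: CDB Add2=-5; issue ADD r2<-Add2 // r0:Add1,r1:Mul1,r2:Add2,r3:9,r4:2
cycle 12: CDB Add3=14; issue MUL r0<-Mul2 // r0:Mul2,r1:Mul1,r2:Add2,r3:9,r4:2
cycle 13: CDB Mul1=14; issue ADD r3<-Add3 // r0:Mul2,r1:14,r2:Add2,r3:Add3,r4:2
cycle 14: - // r0:Mul2,r1:14,r2:Add2,r3:Add3,r4:2
cycle 15: CDB Add1=9 // r0:Mul2,r1:14,r2:Add2,r3:Add3,r4:2
cycle 16: CDB Add2=23 // r0:Mul2,r1:14,r2:23,r3:Add3,r4:2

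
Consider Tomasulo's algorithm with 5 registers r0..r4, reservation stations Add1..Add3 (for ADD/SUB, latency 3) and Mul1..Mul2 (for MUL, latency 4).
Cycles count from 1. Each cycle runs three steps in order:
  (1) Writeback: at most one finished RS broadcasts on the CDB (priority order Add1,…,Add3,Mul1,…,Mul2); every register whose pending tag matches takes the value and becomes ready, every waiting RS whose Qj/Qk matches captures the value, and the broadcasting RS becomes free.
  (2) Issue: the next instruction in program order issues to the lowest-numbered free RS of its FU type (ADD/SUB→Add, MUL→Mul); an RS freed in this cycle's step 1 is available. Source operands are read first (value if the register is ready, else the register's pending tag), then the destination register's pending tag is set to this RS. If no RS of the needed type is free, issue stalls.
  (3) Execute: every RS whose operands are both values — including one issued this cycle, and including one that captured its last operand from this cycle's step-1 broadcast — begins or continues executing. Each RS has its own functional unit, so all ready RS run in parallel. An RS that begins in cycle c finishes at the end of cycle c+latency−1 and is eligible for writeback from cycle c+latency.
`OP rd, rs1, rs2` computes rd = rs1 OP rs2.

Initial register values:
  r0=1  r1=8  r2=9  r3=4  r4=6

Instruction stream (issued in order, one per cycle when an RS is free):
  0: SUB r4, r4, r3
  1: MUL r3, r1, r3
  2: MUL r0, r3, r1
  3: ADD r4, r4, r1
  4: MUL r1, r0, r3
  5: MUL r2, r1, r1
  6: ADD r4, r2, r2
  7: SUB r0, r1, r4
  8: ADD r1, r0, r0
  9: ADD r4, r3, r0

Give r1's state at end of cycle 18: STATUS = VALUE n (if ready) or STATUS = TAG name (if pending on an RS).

STATUS = TAG Add3

  c1: issue SUB r4<-Add1  regs: r0:1,r1:8,r2:9,r3:4,r4:Add1
  c2: issue MUL r3<-Mul1  regs: r0:1,r1:8,r2:9,r3:Mul1,r4:Add1
  c3: issue MUL r0<-Mul2  regs: r0:Mul2,r1:8,r2:9,r3:Mul1,r4:Add1
  c4: CDB Add1=2; issue ADD r4<-Add1  regs: r0:Mul2,r1:8,r2:9,r3:Mul1,r4:Add1
  c5: stall  regs: r0:Mul2,r1:8,r2:9,r3:Mul1,r4:Add1
  c6: CDB Mul1=32; issue MUL r1<-Mul1  regs: r0:Mul2,r1:Mul1,r2:9,r3:32,r4:Add1
  c7: CDB Add1=10; stall  regs: r0:Mul2,r1:Mul1,r2:9,r3:32,r4:10
  c8: stall  regs: r0:Mul2,r1:Mul1,r2:9,r3:32,r4:10
  c9: stall  regs: r0:Mul2,r1:Mul1,r2:9,r3:32,r4:10
  c10: CDB Mul2=256; issue MUL r2<-Mul2  regs: r0:256,r1:Mul1,r2:Mul2,r3:32,r4:10
  c11: issue ADD r4<-Add1  regs: r0:256,r1:Mul1,r2:Mul2,r3:32,r4:Add1
  c12: issue SUB r0<-Add2  regs: r0:Add2,r1:Mul1,r2:Mul2,r3:32,r4:Add1
  c13: issue ADD r1<-Add3  regs: r0:Add2,r1:Add3,r2:Mul2,r3:32,r4:Add1
  c14: CDB Mul1=8192; stall  regs: r0:Add2,r1:Add3,r2:Mul2,r3:32,r4:Add1
  c15: stall  regs: r0:Add2,r1:Add3,r2:Mul2,r3:32,r4:Add1
  c16: stall  regs: r0:Add2,r1:Add3,r2:Mul2,r3:32,r4:Add1
  c17: stall  regs: r0:Add2,r1:Add3,r2:Mul2,r3:32,r4:Add1
  c18: CDB Mul2=67108864; stall  regs: r0:Add2,r1:Add3,r2:67108864,r3:32,r4:Add1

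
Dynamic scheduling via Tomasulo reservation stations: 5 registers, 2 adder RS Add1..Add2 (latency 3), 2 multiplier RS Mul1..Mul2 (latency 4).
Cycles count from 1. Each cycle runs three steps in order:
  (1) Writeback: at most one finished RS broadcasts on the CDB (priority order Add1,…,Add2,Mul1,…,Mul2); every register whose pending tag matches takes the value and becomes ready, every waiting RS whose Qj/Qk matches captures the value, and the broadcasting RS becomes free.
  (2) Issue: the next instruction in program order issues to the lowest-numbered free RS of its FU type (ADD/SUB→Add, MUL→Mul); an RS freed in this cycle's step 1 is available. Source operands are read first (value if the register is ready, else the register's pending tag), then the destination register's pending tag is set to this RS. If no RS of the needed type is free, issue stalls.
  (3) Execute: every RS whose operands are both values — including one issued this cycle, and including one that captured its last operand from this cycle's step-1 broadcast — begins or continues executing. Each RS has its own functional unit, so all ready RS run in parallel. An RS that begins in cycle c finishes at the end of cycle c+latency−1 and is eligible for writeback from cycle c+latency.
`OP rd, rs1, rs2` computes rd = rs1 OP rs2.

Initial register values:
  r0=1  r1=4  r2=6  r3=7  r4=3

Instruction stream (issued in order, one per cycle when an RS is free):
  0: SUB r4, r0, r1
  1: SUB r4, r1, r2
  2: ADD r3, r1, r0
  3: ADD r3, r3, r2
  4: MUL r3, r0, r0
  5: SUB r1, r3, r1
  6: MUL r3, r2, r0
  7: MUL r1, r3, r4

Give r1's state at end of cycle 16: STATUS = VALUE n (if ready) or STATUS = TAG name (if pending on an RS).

STATUS = VALUE -12

cycle 1: issue SUB r4<-Add1 // r0:1,r1:4,r2:6,r3:7,r4:Add1
cycle 2: issue SUB r4<-Add2 // r0:1,r1:4,r2:6,r3:7,r4:Add2
cycle 3: stall // r0:1,r1:4,r2:6,r3:7,r4:Add2
cycle 4: CDB Add1=-3; issue ADD r3<-Add1 // r0:1,r1:4,r2:6,r3:Add1,r4:Add2
cycle 5: CDB Add2=-2; issue ADD r3<-Add2 // r0:1,r1:4,r2:6,r3:Add2,r4:-2
cycle 6: issue MUL r3<-Mul1 // r0:1,r1:4,r2:6,r3:Mul1,r4:-2
cycle 7: CDB Add1=5; issue SUB r1<-Add1 // r0:1,r1:Add1,r2:6,r3:Mul1,r4:-2
cycle 8: issue MUL r3<-Mul2 // r0:1,r1:Add1,r2:6,r3:Mul2,r4:-2
cycle 9: stall // r0:1,r1:Add1,r2:6,r3:Mul2,r4:-2
cycle 10: CDB Add2=11; stall // r0:1,r1:Add1,r2:6,r3:Mul2,r4:-2
cycle 11: CDB Mul1=1; issue MUL r1<-Mul1 // r0:1,r1:Mul1,r2:6,r3:Mul2,r4:-2
cycle 12: CDB Mul2=6 // r0:1,r1:Mul1,r2:6,r3:6,r4:-2
cycle 13: - // r0:1,r1:Mul1,r2:6,r3:6,r4:-2
cycle 14: CDB Add1=-3 // r0:1,r1:Mul1,r2:6,r3:6,r4:-2
cycle 15: - // r0:1,r1:Mul1,r2:6,r3:6,r4:-2
cycle 16: CDB Mul1=-12 // r0:1,r1:-12,r2:6,r3:6,r4:-2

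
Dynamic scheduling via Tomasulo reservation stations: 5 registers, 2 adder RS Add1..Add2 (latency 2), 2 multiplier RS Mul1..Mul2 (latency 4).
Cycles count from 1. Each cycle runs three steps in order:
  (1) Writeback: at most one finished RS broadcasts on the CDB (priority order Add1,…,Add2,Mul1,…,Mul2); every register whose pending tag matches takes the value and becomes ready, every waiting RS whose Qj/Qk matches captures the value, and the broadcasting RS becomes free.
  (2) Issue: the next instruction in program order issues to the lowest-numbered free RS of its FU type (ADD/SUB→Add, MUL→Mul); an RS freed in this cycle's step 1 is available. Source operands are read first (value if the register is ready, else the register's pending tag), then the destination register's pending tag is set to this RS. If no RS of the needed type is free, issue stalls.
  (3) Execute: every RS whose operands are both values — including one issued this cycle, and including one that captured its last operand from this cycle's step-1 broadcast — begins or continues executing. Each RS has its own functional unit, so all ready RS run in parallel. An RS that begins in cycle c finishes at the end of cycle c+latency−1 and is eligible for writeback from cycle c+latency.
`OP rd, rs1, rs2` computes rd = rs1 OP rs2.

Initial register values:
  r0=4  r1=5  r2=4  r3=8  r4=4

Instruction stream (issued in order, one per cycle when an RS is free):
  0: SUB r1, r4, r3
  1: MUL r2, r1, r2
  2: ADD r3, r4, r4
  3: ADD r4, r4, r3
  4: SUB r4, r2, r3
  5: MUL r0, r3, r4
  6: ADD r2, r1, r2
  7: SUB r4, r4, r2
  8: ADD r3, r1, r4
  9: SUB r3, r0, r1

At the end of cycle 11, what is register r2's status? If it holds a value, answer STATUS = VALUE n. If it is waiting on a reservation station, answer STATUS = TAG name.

  c1: issue SUB r1<-Add1  regs: r0:4,r1:Add1,r2:4,r3:8,r4:4
  c2: issue MUL r2<-Mul1  regs: r0:4,r1:Add1,r2:Mul1,r3:8,r4:4
  c3: CDB Add1=-4; issue ADD r3<-Add1  regs: r0:4,r1:-4,r2:Mul1,r3:Add1,r4:4
  c4: issue ADD r4<-Add2  regs: r0:4,r1:-4,r2:Mul1,r3:Add1,r4:Add2
  c5: CDB Add1=8; issue SUB r4<-Add1  regs: r0:4,r1:-4,r2:Mul1,r3:8,r4:Add1
  c6: issue MUL r0<-Mul2  regs: r0:Mul2,r1:-4,r2:Mul1,r3:8,r4:Add1
  c7: CDB Add2=12; issue ADD r2<-Add2  regs: r0:Mul2,r1:-4,r2:Add2,r3:8,r4:Add1
  c8: CDB Mul1=-16; stall  regs: r0:Mul2,r1:-4,r2:Add2,r3:8,r4:Add1
  c9: stall  regs: r0:Mul2,r1:-4,r2:Add2,r3:8,r4:Add1
  c10: CDB Add1=-24; issue SUB r4<-Add1  regs: r0:Mul2,r1:-4,r2:Add2,r3:8,r4:Add1
  c11: CDB Add2=-20; issue ADD r3<-Add2  regs: r0:Mul2,r1:-4,r2:-20,r3:Add2,r4:Add1

STATUS = VALUE -20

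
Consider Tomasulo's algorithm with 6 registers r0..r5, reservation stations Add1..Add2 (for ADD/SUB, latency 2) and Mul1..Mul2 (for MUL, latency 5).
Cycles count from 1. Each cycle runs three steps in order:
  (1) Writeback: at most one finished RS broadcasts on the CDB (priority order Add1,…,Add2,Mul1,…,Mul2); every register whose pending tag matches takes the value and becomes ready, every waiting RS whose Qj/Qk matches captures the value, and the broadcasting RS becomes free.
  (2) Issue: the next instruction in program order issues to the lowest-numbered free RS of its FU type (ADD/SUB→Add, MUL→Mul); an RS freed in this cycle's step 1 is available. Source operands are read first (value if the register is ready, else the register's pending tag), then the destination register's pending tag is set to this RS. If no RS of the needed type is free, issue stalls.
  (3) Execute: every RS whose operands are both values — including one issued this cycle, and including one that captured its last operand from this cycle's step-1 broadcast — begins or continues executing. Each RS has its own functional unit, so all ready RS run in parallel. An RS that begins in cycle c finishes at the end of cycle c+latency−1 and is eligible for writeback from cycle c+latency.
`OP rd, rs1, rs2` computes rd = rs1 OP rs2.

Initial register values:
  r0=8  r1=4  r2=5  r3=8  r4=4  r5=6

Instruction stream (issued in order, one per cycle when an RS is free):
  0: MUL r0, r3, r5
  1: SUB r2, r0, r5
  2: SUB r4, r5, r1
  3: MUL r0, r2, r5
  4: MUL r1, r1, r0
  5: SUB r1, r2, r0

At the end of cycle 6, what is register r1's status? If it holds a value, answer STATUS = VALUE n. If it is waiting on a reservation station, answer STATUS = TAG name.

  c1: issue MUL r0<-Mul1  regs: r0:Mul1,r1:4,r2:5,r3:8,r4:4,r5:6
  c2: issue SUB r2<-Add1  regs: r0:Mul1,r1:4,r2:Add1,r3:8,r4:4,r5:6
  c3: issue SUB r4<-Add2  regs: r0:Mul1,r1:4,r2:Add1,r3:8,r4:Add2,r5:6
  c4: issue MUL r0<-Mul2  regs: r0:Mul2,r1:4,r2:Add1,r3:8,r4:Add2,r5:6
  c5: CDB Add2=2; stall  regs: r0:Mul2,r1:4,r2:Add1,r3:8,r4:2,r5:6
  c6: CDB Mul1=48; issue MUL r1<-Mul1  regs: r0:Mul2,r1:Mul1,r2:Add1,r3:8,r4:2,r5:6

STATUS = TAG Mul1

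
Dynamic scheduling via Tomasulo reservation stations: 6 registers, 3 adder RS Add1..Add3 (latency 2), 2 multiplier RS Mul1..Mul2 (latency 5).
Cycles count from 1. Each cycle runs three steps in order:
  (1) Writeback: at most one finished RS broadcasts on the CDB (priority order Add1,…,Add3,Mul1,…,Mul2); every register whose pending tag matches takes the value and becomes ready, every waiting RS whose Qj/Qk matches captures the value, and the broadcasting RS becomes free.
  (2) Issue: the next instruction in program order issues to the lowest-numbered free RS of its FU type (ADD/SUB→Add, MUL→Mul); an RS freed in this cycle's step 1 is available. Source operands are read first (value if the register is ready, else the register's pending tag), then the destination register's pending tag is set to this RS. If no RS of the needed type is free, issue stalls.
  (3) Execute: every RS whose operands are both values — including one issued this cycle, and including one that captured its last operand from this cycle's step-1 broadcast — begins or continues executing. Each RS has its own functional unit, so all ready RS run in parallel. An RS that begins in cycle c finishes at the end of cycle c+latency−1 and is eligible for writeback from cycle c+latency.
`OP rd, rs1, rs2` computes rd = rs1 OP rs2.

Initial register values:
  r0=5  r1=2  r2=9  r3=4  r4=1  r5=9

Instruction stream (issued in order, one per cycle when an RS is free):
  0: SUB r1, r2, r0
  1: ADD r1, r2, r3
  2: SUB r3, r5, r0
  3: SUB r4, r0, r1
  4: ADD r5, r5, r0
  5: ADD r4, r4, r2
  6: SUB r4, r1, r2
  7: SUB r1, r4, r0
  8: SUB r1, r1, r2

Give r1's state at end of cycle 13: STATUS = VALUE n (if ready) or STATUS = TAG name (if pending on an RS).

STATUS = VALUE -10

cycle 1: issue SUB r1<-Add1 // r0:5,r1:Add1,r2:9,r3:4,r4:1,r5:9
cycle 2: issue ADD r1<-Add2 // r0:5,r1:Add2,r2:9,r3:4,r4:1,r5:9
cycle 3: CDB Add1=4; issue SUB r3<-Add1 // r0:5,r1:Add2,r2:9,r3:Add1,r4:1,r5:9
cycle 4: CDB Add2=13; issue SUB r4<-Add2 // r0:5,r1:13,r2:9,r3:Add1,r4:Add2,r5:9
cycle 5: CDB Add1=4; issue ADD r5<-Add1 // r0:5,r1:13,r2:9,r3:4,r4:Add2,r5:Add1
cycle 6: CDB Add2=-8; issue ADD r4<-Add2 // r0:5,r1:13,r2:9,r3:4,r4:Add2,r5:Add1
cycle 7: CDB Add1=14; issue SUB r4<-Add1 // r0:5,r1:13,r2:9,r3:4,r4:Add1,r5:14
cycle 8: CDB Add2=1; issue SUB r1<-Add2 // r0:5,r1:Add2,r2:9,r3:4,r4:Add1,r5:14
cycle 9: CDB Add1=4; issue SUB r1<-Add1 // r0:5,r1:Add1,r2:9,r3:4,r4:4,r5:14
cycle 10: - // r0:5,r1:Add1,r2:9,r3:4,r4:4,r5:14
cycle 11: CDB Add2=-1 // r0:5,r1:Add1,r2:9,r3:4,r4:4,r5:14
cycle 12: - // r0:5,r1:Add1,r2:9,r3:4,r4:4,r5:14
cycle 13: CDB Add1=-10 // r0:5,r1:-10,r2:9,r3:4,r4:4,r5:14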